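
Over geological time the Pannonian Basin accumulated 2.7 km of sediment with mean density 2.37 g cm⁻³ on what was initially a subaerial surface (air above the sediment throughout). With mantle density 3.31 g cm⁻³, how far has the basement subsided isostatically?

Subaerial load: s = t ρ_sed / ρ_m = 2.7 km × 2.37/3.31 = 1.93 km.

1.93 km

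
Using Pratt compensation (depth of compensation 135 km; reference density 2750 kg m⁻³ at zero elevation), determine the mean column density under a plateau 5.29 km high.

Pratt balance: ρ_ref D = ρ (D + h).
ρ = ρ_ref D/(D + h) = 2750 × 135 km/(135 km + 5.29 km) = 2650 kg m⁻³.

2650 kg m⁻³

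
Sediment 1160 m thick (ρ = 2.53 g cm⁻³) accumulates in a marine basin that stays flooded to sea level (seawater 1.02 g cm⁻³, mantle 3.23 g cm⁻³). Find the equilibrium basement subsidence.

Submarine loading: the sediment displaces seawater, and the subsidence is in turn flooded, so s (ρ_m − ρ_w) = t (ρ_sed − ρ_w).
s = 1160 m × (2.53 − 1.02) / (3.23 − 1.02) = 793 m.

793 m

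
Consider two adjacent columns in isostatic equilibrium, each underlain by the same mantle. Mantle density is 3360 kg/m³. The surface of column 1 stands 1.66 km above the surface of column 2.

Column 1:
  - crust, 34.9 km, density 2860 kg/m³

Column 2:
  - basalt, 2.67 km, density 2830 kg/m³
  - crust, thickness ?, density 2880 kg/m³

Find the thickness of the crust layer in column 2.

21.8 km

Take the compensation level at the base of the deeper column (depth z_c below the surface of column 1) and equate Σ ρ_i t_i down to z_c; mantle fills any gap and the z_c terms cancel.
Column 1: 34.9×2860 + (z_c − 34.9)×3360
Column 2: 1.66×0 + 2.67×2830 + x×2880 + (z_c − 1.66 − 2.67 − x)×3360
The z_c×3360 term appears on both sides and cancels. Collect the known terms of each column as K = Σ(ρt)_known − 3360 × (depth of known layers): K_1 = 99814 − 3360×34.9 = −17450; K_2 = 7556.1 − 3360×(1.66 + 2.67) = −6992.7.
Balance: K_1 = K_2 − x×(3360 − 2880), so x = (K_2 − K_1)/(3360 − 2880) = 10457.3/480 = 21.8 km.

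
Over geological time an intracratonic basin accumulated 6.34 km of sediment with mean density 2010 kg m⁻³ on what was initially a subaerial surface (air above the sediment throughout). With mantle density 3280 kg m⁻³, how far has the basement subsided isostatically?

Subaerial load: s = t ρ_sed / ρ_m = 6.34 km × 2010/3280 = 3.89 km.

3.89 km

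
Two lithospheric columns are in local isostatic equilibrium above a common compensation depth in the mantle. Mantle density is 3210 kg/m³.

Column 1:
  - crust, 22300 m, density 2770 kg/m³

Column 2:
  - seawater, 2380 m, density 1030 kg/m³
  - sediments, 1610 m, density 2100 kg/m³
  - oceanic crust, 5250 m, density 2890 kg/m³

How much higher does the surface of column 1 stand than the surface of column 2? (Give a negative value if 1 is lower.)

360 m

For any compensation level in the mantle, the mantle terms cancel and isostasy reduces to e = (Σt_1 − Σt_2) − (Σ(ρt)_1 − Σ(ρt)_2) / ρ_m.
Σt_1 = 22300 m; Σt_2 = 9240 m; Σ(ρt)_1 = 61771000; Σ(ρt)_2 = 21004900 (in m·kg/m³).
e = (22300 − 9240) − (61771000 − 21004900) / 3210 = 360 m.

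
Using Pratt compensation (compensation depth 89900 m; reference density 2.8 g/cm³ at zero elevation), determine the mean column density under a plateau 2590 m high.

2.72 g/cm³

Pratt balance: ρ_ref D = ρ (D + h).
ρ = ρ_ref D/(D + h) = 2.8 × 89900 m/(89900 m + 2590 m) = 2.72 g/cm³.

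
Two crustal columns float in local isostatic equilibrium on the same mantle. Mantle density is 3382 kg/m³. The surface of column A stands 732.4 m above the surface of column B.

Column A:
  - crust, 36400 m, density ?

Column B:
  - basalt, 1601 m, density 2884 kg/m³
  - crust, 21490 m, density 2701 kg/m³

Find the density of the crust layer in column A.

2890 kg/m³

Take the compensation level at the base of the deeper column (depth z_c below the surface of column A) and equate Σ ρ_i t_i down to z_c; mantle fills any gap and the z_c terms cancel.
Column A: 36400×ρ + (z_c − 36400)×3382
Column B: 732.4×0 + 1601×2884 + 21490×2701 + (z_c − 732.4 − 23091)×3382
The z_c×3382 term appears on both sides and cancels. Collect the known terms of each column as K = Σ(ρt)_known − 3382 × (depth of known layers): K_A = 0 − 3382×36400 = −123104800; K_B = 62661774 − 3382×(732.4 + 23091) = −17908964.8.
Balance: K_A + 36400×ρ = K_B, so ρ = (K_B − K_A)/36400 = 105196000/36400 = 2890 kg/m³.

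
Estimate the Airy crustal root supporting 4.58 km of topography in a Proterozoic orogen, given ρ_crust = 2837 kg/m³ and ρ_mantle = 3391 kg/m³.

23.5 km

Equating mass per unit area of the two columns: the weight of the topography is balanced by the buoyancy of the root, ρ_c h = (ρ_m − ρ_c) r.
r = h · ρ_c / (ρ_m − ρ_c) = 4.58 km × 2837 / (3391 − 2837) = 23.5 km.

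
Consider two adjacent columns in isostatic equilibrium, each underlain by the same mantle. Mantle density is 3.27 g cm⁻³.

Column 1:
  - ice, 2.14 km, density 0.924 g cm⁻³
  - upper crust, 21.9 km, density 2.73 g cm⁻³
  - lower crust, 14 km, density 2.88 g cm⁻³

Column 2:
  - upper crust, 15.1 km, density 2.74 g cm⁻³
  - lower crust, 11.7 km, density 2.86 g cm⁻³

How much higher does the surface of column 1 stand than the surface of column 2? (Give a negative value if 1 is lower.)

2.91 km

For any compensation level in the mantle, the mantle terms cancel and isostasy reduces to e = (Σt_1 − Σt_2) − (Σ(ρt)_1 − Σ(ρt)_2) / ρ_m.
Σt_1 = 38.04 km; Σt_2 = 26.8 km; Σ(ρt)_1 = 102.08436; Σ(ρt)_2 = 74.836 (in km·g cm⁻³).
e = (38.04 − 26.8) − (102.08436 − 74.836) / 3.27 = 2.91 km.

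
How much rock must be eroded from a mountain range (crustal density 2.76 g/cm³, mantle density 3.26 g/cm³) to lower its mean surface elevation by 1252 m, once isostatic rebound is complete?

Net drop Δ = e − u = e − e ρ_c/ρ_m = e (ρ_m − ρ_c)/ρ_m.
e = Δ ρ_m/(ρ_m − ρ_c) = 1252 m × 3.26/0.5 = 8160 m.

8160 m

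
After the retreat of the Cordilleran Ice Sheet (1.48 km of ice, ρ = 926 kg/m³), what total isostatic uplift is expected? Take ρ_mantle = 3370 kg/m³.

Removing the load lets mantle flow back in; uplift u satisfies ρ_ice t = ρ_m u.
u = t ρ_ice/ρ_m = 1.48 km × 926/3370 = 0.407 km.

0.407 km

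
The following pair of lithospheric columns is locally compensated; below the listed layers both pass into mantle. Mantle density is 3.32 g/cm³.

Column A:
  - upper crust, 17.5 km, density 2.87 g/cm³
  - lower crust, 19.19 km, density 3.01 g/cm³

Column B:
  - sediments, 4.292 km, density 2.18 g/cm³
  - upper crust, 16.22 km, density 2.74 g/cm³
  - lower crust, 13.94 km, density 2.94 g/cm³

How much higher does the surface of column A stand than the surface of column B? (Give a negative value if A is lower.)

−1.74 km

For any compensation level in the mantle, the mantle terms cancel and isostasy reduces to e = (Σt_A − Σt_B) − (Σ(ρt)_A − Σ(ρt)_B) / ρ_m.
Σt_A = 36.69 km; Σt_B = 34.452 km; Σ(ρt)_A = 107.9869; Σ(ρt)_B = 94.78296 (in km·g/cm³).
e = (36.69 − 34.452) − (107.9869 − 94.78296) / 3.32 = −1.74 km.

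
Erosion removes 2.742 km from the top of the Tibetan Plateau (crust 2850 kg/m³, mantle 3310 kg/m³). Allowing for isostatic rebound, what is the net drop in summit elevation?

0.381 km

Rebound u = e ρ_c/ρ_m = 2.742 km × 2850/3310 = 2.361 km.
Net surface drop = e − u = 2.742 km − 2.361 km = e (ρ_m − ρ_c)/ρ_m = 0.381 km.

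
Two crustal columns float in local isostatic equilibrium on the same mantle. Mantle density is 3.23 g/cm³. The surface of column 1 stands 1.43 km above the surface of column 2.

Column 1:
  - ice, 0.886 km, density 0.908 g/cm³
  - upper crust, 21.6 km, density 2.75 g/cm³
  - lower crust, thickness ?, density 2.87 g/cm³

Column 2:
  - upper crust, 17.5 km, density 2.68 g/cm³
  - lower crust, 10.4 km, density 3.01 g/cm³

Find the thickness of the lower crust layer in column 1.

Take the compensation level at the base of the deeper column (depth z_c below the surface of column 1) and equate Σ ρ_i t_i down to z_c; mantle fills any gap and the z_c terms cancel.
Column 1: 0.886×0.908 + 21.6×2.75 + x×2.87 + (z_c − 22.486 − x)×3.23
Column 2: 1.43×0 + 17.5×2.68 + 10.4×3.01 + (z_c − 1.43 − 27.9)×3.23
The z_c×3.23 term appears on both sides and cancels. Collect the known terms of each column as K = Σ(ρt)_known − 3.23 × (depth of known layers): K_1 = 60.204488 − 3.23×22.486 = −12.425292; K_2 = 78.204 − 3.23×(1.43 + 27.9) = −16.5319.
Balance: K_1 − x×(3.23 − 2.87) = K_2, so x = (K_1 − K_2)/(3.23 − 2.87) = 4.10661/0.36 = 11.4 km.

11.4 km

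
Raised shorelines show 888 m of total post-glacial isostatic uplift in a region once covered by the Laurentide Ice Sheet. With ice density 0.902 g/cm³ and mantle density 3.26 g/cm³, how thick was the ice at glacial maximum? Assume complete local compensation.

u = t ρ_ice/ρ_m → t = u ρ_m/ρ_ice = 888 m × 3.26/0.902 = 3210 m.

3210 m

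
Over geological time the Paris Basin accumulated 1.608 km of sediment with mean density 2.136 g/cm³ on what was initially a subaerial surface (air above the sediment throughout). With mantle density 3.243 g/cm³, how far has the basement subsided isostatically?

1.06 km

Subaerial load: s = t ρ_sed / ρ_m = 1.608 km × 2.136/3.243 = 1.06 km.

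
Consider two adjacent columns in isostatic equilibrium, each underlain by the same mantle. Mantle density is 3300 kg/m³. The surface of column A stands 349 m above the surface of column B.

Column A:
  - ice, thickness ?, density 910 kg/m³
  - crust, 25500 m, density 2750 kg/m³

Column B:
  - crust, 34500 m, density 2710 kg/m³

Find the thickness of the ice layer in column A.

Take the compensation level at the base of the deeper column (depth z_c below the surface of column A) and equate Σ ρ_i t_i down to z_c; mantle fills any gap and the z_c terms cancel.
Column A: x×910 + 25500×2750 + (z_c − 25500 − x)×3300
Column B: 349×0 + 34500×2710 + (z_c − 349 − 34500)×3300
The z_c×3300 term appears on both sides and cancels. Collect the known terms of each column as K = Σ(ρt)_known − 3300 × (depth of known layers): K_A = 70125000 − 3300×25500 = −14025000; K_B = 93495000 − 3300×(349 + 34500) = −21506700.
Balance: K_A − x×(3300 − 910) = K_B, so x = (K_A − K_B)/(3300 − 910) = 7481700/2390 = 3130 m.

3130 m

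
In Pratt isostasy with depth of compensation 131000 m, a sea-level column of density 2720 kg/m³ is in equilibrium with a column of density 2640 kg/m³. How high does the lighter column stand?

ρ_ref D = ρ (D + h) → h = D (ρ_ref − ρ)/ρ.
h = 131000 m × (2720 − 2640)/2640 = 3970 m.

3970 m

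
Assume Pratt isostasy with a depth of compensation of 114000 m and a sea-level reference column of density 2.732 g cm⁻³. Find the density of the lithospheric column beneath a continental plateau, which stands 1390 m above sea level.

2.7 g cm⁻³

Pratt balance: ρ_ref D = ρ (D + h).
ρ = ρ_ref D/(D + h) = 2.732 × 114000 m/(114000 m + 1390 m) = 2.7 g cm⁻³.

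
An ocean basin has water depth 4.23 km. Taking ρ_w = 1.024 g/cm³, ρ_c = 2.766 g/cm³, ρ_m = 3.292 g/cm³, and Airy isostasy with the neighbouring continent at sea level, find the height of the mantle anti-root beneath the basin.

Equating mass per unit area of the two columns: replacing crust with seawater at the top is compensated by replacing crust with mantle at the base: d (ρ_c − ρ_w) = a (ρ_m − ρ_c).
a = d (ρ_c − ρ_w)/(ρ_m − ρ_c) = 4.23 km × 1.742/0.526 = 14 km.

14 km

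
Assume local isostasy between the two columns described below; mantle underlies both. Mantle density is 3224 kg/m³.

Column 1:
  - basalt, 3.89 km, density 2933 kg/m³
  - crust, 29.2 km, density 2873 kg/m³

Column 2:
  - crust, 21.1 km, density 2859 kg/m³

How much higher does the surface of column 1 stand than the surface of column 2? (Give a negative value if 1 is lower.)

For any compensation level in the mantle, the mantle terms cancel and isostasy reduces to e = (Σt_1 − Σt_2) − (Σ(ρt)_1 − Σ(ρt)_2) / ρ_m.
Σt_1 = 33.09 km; Σt_2 = 21.1 km; Σ(ρt)_1 = 95300.97; Σ(ρt)_2 = 60324.9 (in km·kg/m³).
e = (33.09 − 21.1) − (95300.97 − 60324.9) / 3224 = 1.14 km.

1.14 km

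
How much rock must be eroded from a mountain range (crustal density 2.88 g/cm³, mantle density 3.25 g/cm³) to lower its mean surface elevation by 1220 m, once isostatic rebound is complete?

Net drop Δ = e − u = e − e ρ_c/ρ_m = e (ρ_m − ρ_c)/ρ_m.
e = Δ ρ_m/(ρ_m − ρ_c) = 1220 m × 3.25/0.37 = 10700 m.

10700 m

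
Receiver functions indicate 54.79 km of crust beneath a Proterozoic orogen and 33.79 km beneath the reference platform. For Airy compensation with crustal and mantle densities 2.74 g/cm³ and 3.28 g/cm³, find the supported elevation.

3.46 km

Excess crust Δ = 54.79 km − 33.79 km = 21 km, split between elevation h and root r with h + r = Δ.
Airy balance ρ_c h = (ρ_m − ρ_c) r gives r = h ρ_c/(ρ_m − ρ_c), so h (1 + ρ_c/(ρ_m − ρ_c)) = Δ, i.e. h = Δ (ρ_m − ρ_c)/ρ_m.
h = 21 km × 0.54/3.28 = 3.46 km.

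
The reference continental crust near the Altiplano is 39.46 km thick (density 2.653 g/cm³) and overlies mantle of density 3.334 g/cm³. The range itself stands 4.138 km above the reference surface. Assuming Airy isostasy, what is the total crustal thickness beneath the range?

59.7 km

Root depth r = h ρ_c / (ρ_m − ρ_c) = 4.138 km × 2.653 / 0.681 = 16.12 km.
Total thickness = T + h + r = 39.46 km + 4.138 km + 16.12 km = 59.7 km.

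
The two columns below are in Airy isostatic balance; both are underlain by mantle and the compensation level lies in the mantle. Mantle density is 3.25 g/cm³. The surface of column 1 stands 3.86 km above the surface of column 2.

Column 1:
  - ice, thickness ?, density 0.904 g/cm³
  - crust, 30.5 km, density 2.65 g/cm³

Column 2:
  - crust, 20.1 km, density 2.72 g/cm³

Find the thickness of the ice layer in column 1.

Take the compensation level at the base of the deeper column (depth z_c below the surface of column 1) and equate Σ ρ_i t_i down to z_c; mantle fills any gap and the z_c terms cancel.
Column 1: x×0.904 + 30.5×2.65 + (z_c − 30.5 − x)×3.25
Column 2: 3.86×0 + 20.1×2.72 + (z_c − 3.86 − 20.1)×3.25
The z_c×3.25 term appears on both sides and cancels. Collect the known terms of each column as K = Σ(ρt)_known − 3.25 × (depth of known layers): K_1 = 80.825 − 3.25×30.5 = −18.3; K_2 = 54.672 − 3.25×(3.86 + 20.1) = −23.198.
Balance: K_1 − x×(3.25 − 0.904) = K_2, so x = (K_1 − K_2)/(3.25 − 0.904) = 4.898/2.346 = 2.09 km.

2.09 km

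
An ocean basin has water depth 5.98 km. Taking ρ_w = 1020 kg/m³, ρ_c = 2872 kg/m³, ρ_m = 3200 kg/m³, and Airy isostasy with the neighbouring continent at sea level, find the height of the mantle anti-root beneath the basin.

33.8 km

Isostatic balance requires: replacing crust with seawater at the top is compensated by replacing crust with mantle at the base: d (ρ_c − ρ_w) = a (ρ_m − ρ_c).
a = d (ρ_c − ρ_w)/(ρ_m − ρ_c) = 5.98 km × 1852/328 = 33.8 km.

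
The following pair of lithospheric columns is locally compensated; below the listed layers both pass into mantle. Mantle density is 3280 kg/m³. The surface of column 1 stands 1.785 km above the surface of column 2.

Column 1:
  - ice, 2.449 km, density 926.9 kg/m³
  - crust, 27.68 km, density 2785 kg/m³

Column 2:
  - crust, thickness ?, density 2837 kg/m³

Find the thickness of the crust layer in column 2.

30.7 km

Take the compensation level at the base of the deeper column (depth z_c below the surface of column 1) and equate Σ ρ_i t_i down to z_c; mantle fills any gap and the z_c terms cancel.
Column 1: 2.449×926.9 + 27.68×2785 + (z_c − 30.129)×3280
Column 2: 1.785×0 + x×2837 + (z_c − 1.785 − 0 − x)×3280
The z_c×3280 term appears on both sides and cancels. Collect the known terms of each column as K = Σ(ρt)_known − 3280 × (depth of known layers): K_1 = 79358.7781 − 3280×30.129 = −19464.3419; K_2 = 0 − 3280×(1.785 + 0) = −5854.8.
Balance: K_1 = K_2 − x×(3280 − 2837), so x = (K_2 − K_1)/(3280 − 2837) = 13609.5/443 = 30.7 km.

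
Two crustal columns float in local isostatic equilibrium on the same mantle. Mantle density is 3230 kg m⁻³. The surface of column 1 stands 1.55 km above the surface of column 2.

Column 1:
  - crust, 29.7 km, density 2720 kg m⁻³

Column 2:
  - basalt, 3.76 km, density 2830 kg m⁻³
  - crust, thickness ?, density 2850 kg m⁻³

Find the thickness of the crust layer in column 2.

22.7 km

Take the compensation level at the base of the deeper column (depth z_c below the surface of column 1) and equate Σ ρ_i t_i down to z_c; mantle fills any gap and the z_c terms cancel.
Column 1: 29.7×2720 + (z_c − 29.7)×3230
Column 2: 1.55×0 + 3.76×2830 + x×2850 + (z_c − 1.55 − 3.76 − x)×3230
The z_c×3230 term appears on both sides and cancels. Collect the known terms of each column as K = Σ(ρt)_known − 3230 × (depth of known layers): K_1 = 80784 − 3230×29.7 = −15147; K_2 = 10640.8 − 3230×(1.55 + 3.76) = −6510.5.
Balance: K_1 = K_2 − x×(3230 − 2850), so x = (K_2 − K_1)/(3230 − 2850) = 8636.5/380 = 22.7 km.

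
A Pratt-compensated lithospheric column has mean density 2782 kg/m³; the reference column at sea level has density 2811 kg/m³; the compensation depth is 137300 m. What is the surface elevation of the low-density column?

ρ_ref D = ρ (D + h) → h = D (ρ_ref − ρ)/ρ.
h = 137300 m × (2811 − 2782)/2782 = 1430 m.

1430 m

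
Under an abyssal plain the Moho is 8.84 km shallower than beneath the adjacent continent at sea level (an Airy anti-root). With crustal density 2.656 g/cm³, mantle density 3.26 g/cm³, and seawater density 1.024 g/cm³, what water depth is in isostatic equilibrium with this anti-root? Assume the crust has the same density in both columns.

Replacing a thickness d of crust by seawater at the top must be balanced by replacing crust with mantle at the base: d (ρ_c − ρ_w) = a (ρ_m − ρ_c).
d = a (ρ_m − ρ_c)/(ρ_c − ρ_w) = 8.84 km × 0.604/1.632 = 3.27 km.

3.27 km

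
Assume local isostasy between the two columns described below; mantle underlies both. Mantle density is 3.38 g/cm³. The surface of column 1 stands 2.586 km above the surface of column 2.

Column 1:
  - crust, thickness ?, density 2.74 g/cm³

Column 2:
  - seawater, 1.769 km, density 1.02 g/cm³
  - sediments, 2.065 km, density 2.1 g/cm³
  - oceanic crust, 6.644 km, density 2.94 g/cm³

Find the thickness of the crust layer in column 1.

Take the compensation level at the base of the deeper column (depth z_c below the surface of column 1) and equate Σ ρ_i t_i down to z_c; mantle fills any gap and the z_c terms cancel.
Column 1: x×2.74 + (z_c − 0 − x)×3.38
Column 2: 2.586×0 + 1.769×1.02 + 2.065×2.1 + 6.644×2.94 + (z_c − 2.586 − 10.478)×3.38
The z_c×3.38 term appears on both sides and cancels. Collect the known terms of each column as K = Σ(ρt)_known − 3.38 × (depth of known layers): K_1 = 0 − 3.38×0 = 0; K_2 = 25.67424 − 3.38×(2.586 + 10.478) = −18.48208.
Balance: K_1 − x×(3.38 − 2.74) = K_2, so x = (K_1 − K_2)/(3.38 − 2.74) = 18.4821/0.64 = 28.9 km.

28.9 km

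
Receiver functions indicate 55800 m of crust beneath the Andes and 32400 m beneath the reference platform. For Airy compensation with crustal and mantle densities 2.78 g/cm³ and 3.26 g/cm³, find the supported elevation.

3450 m

Excess crust Δ = 55800 m − 32400 m = 23400 m, split between elevation h and root r with h + r = Δ.
Airy balance ρ_c h = (ρ_m − ρ_c) r gives r = h ρ_c/(ρ_m − ρ_c), so h (1 + ρ_c/(ρ_m − ρ_c)) = Δ, i.e. h = Δ (ρ_m − ρ_c)/ρ_m.
h = 23400 m × 0.48/3.26 = 3450 m.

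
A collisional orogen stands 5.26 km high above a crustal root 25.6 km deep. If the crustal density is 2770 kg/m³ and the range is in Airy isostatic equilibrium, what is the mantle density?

Airy balance: ρ_c h = (ρ_m − ρ_c) r → ρ_m = ρ_c (1 + h/r).
ρ_m = 2770 × (1 + 5.26 km/25.6 km) = 3340 kg/m³.

3340 kg/m³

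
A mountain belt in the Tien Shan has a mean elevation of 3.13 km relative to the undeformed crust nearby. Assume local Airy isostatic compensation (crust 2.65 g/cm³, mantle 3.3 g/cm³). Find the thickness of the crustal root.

By Archimedes' principle applied to the lithosphere: the weight of the topography is balanced by the buoyancy of the root, ρ_c h = (ρ_m − ρ_c) r.
r = h · ρ_c / (ρ_m − ρ_c) = 3.13 km × 2.65 / (3.3 − 2.65) = 12.8 km.

12.8 km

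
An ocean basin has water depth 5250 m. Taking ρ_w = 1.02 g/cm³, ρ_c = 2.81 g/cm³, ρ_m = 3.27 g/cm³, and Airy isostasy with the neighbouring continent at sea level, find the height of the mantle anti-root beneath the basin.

20400 m

Balancing pressure at the compensation depth: replacing crust with seawater at the top is compensated by replacing crust with mantle at the base: d (ρ_c − ρ_w) = a (ρ_m − ρ_c).
a = d (ρ_c − ρ_w)/(ρ_m − ρ_c) = 5250 m × 1.79/0.46 = 20400 m.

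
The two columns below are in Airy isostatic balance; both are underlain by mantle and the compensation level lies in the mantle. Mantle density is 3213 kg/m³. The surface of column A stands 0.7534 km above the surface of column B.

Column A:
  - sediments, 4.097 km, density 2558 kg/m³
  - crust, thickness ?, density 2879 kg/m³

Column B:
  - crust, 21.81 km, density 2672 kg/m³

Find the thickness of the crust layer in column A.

34.5 km

Take the compensation level at the base of the deeper column (depth z_c below the surface of column A) and equate Σ ρ_i t_i down to z_c; mantle fills any gap and the z_c terms cancel.
Column A: 4.097×2558 + x×2879 + (z_c − 4.097 − x)×3213
Column B: 0.7534×0 + 21.81×2672 + (z_c − 0.7534 − 21.81)×3213
The z_c×3213 term appears on both sides and cancels. Collect the known terms of each column as K = Σ(ρt)_known − 3213 × (depth of known layers): K_A = 10480.126 − 3213×4.097 = −2683.535; K_B = 58276.32 − 3213×(0.7534 + 21.81) = −14219.8842.
Balance: K_A − x×(3213 − 2879) = K_B, so x = (K_A − K_B)/(3213 − 2879) = 11536.3/334 = 34.5 km.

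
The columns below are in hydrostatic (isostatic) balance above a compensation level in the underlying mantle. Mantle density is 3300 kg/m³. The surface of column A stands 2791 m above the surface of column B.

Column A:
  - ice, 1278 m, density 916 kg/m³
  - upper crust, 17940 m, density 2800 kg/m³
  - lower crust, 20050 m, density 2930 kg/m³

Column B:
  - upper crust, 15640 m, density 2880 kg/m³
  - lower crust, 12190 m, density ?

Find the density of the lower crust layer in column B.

Take the compensation level at the base of the deeper column (depth z_c below the surface of column A) and equate Σ ρ_i t_i down to z_c; mantle fills any gap and the z_c terms cancel.
Column A: 1278×916 + 17940×2800 + 20050×2930 + (z_c − 39268)×3300
Column B: 2791×0 + 15640×2880 + 12190×ρ + (z_c − 2791 − 27830)×3300
The z_c×3300 term appears on both sides and cancels. Collect the known terms of each column as K = Σ(ρt)_known − 3300 × (depth of known layers): K_A = 110149148 − 3300×39268 = −19435252; K_B = 45043200 − 3300×(2791 + 27830) = −56006100.
Balance: K_A = K_B + 12190×ρ, so ρ = (K_A − K_B)/12190 = 36570800/12190 = 3000 kg/m³.

3000 kg/m³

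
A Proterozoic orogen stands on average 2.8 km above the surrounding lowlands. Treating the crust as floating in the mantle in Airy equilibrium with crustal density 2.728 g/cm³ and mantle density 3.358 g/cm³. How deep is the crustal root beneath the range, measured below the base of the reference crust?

12.1 km

Balancing pressure at the compensation depth: the weight of the topography is balanced by the buoyancy of the root, ρ_c h = (ρ_m − ρ_c) r.
r = h · ρ_c / (ρ_m − ρ_c) = 2.8 km × 2.728 / (3.358 − 2.728) = 12.1 km.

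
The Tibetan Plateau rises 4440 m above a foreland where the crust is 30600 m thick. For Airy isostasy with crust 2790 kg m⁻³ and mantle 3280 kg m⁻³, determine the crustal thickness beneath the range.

60300 m

Root depth r = h ρ_c / (ρ_m − ρ_c) = 4440 m × 2790 / 490 = 25280 m.
Total thickness = T + h + r = 30600 m + 4440 m + 25280 m = 60300 m.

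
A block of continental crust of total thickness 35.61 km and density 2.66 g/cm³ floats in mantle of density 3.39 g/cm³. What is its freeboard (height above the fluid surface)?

Floating equilibrium: submerged depth d = t ρ_obj/ρ_fluid = 35.61 km × 2.66/3.39 = 27.94 km.
Freeboard = t − d = 35.61 km − 27.94 km = 7.67 km.

7.67 km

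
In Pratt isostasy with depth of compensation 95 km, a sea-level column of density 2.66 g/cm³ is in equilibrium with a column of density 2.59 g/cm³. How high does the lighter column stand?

2.57 km

ρ_ref D = ρ (D + h) → h = D (ρ_ref − ρ)/ρ.
h = 95 km × (2.66 − 2.59)/2.59 = 2.57 km.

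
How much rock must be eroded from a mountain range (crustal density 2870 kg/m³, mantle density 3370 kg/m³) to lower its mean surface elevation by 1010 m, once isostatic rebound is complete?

6810 m

Net drop Δ = e − u = e − e ρ_c/ρ_m = e (ρ_m − ρ_c)/ρ_m.
e = Δ ρ_m/(ρ_m − ρ_c) = 1010 m × 3370/500 = 6810 m.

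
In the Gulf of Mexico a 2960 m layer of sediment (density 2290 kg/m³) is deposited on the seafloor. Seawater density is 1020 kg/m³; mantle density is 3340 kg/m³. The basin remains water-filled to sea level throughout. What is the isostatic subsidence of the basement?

1620 m

Submarine loading: the sediment displaces seawater, and the subsidence is in turn flooded, so s (ρ_m − ρ_w) = t (ρ_sed − ρ_w).
s = 2960 m × (2290 − 1020) / (3340 − 1020) = 1620 m.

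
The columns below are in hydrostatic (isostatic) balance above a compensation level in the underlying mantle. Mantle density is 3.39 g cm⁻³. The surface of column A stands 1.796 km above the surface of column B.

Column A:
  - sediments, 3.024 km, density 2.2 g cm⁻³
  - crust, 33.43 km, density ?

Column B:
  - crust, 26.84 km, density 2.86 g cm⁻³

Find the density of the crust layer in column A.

2.89 g cm⁻³

Take the compensation level at the base of the deeper column (depth z_c below the surface of column A) and equate Σ ρ_i t_i down to z_c; mantle fills any gap and the z_c terms cancel.
Column A: 3.024×2.2 + 33.43×ρ + (z_c − 36.454)×3.39
Column B: 1.796×0 + 26.84×2.86 + (z_c − 1.796 − 26.84)×3.39
The z_c×3.39 term appears on both sides and cancels. Collect the known terms of each column as K = Σ(ρt)_known − 3.39 × (depth of known layers): K_A = 6.6528 − 3.39×36.454 = −116.92626; K_B = 76.7624 − 3.39×(1.796 + 26.84) = −20.31364.
Balance: K_A + 33.43×ρ = K_B, so ρ = (K_B − K_A)/33.43 = 96.6126/33.43 = 2.89 g cm⁻³.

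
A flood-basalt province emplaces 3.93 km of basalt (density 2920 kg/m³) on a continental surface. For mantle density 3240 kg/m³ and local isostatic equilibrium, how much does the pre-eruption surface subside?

3.54 km

Subaerial loading: s = t ρ_load / ρ_m.
s = 3.93 km × 2920/3240 = 3.54 km.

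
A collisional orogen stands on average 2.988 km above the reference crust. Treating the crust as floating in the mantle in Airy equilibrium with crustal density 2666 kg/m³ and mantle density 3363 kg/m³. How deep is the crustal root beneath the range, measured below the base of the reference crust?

11.4 km

Equating mass per unit area of the two columns: the weight of the topography is balanced by the buoyancy of the root, ρ_c h = (ρ_m − ρ_c) r.
r = h · ρ_c / (ρ_m − ρ_c) = 2.988 km × 2666 / (3363 − 2666) = 11.4 km.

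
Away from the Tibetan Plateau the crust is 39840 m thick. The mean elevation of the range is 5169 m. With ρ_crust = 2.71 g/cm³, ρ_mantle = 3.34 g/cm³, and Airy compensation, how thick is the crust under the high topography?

67200 m

Root depth r = h ρ_c / (ρ_m − ρ_c) = 5169 m × 2.71 / 0.63 = 22230 m.
Total thickness = T + h + r = 39840 m + 5169 m + 22230 m = 67200 m.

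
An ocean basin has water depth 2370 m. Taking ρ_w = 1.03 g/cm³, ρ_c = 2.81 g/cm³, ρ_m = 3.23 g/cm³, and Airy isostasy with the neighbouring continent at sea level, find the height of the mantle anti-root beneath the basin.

By Archimedes' principle applied to the lithosphere: replacing crust with seawater at the top is compensated by replacing crust with mantle at the base: d (ρ_c − ρ_w) = a (ρ_m − ρ_c).
a = d (ρ_c − ρ_w)/(ρ_m − ρ_c) = 2370 m × 1.78/0.42 = 10000 m.

10000 m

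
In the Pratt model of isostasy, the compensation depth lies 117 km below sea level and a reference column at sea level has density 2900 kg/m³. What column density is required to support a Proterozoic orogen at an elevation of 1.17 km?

Pratt balance: ρ_ref D = ρ (D + h).
ρ = ρ_ref D/(D + h) = 2900 × 117 km/(117 km + 1.17 km) = 2870 kg/m³.

2870 kg/m³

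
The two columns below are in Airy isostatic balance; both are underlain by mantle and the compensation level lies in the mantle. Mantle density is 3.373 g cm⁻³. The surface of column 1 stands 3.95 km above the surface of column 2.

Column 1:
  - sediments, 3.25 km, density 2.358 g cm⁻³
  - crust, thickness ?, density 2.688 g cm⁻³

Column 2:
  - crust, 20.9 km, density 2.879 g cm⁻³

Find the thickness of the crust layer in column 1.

Take the compensation level at the base of the deeper column (depth z_c below the surface of column 1) and equate Σ ρ_i t_i down to z_c; mantle fills any gap and the z_c terms cancel.
Column 1: 3.25×2.358 + x×2.688 + (z_c − 3.25 − x)×3.373
Column 2: 3.95×0 + 20.9×2.879 + (z_c − 3.95 − 20.9)×3.373
The z_c×3.373 term appears on both sides and cancels. Collect the known terms of each column as K = Σ(ρt)_known − 3.373 × (depth of known layers): K_1 = 7.6635 − 3.373×3.25 = −3.29875; K_2 = 60.1711 − 3.373×(3.95 + 20.9) = −23.64795.
Balance: K_1 − x×(3.373 − 2.688) = K_2, so x = (K_1 − K_2)/(3.373 − 2.688) = 20.3492/0.685 = 29.7 km.

29.7 km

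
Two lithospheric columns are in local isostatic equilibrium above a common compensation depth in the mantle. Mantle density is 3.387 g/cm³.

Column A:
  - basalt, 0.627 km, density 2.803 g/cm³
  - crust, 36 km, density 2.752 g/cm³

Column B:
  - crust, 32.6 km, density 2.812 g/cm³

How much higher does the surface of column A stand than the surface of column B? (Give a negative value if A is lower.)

For any compensation level in the mantle, the mantle terms cancel and isostasy reduces to e = (Σt_A − Σt_B) − (Σ(ρt)_A − Σ(ρt)_B) / ρ_m.
Σt_A = 36.627 km; Σt_B = 32.6 km; Σ(ρt)_A = 100.829481; Σ(ρt)_B = 91.6712 (in km·g/cm³).
e = (36.627 − 32.6) − (100.829481 − 91.6712) / 3.387 = 1.32 km.

1.32 km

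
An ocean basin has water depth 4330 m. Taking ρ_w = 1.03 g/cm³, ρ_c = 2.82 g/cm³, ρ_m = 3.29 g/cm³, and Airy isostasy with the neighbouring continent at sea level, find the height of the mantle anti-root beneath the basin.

By Archimedes' principle applied to the lithosphere: replacing crust with seawater at the top is compensated by replacing crust with mantle at the base: d (ρ_c − ρ_w) = a (ρ_m − ρ_c).
a = d (ρ_c − ρ_w)/(ρ_m − ρ_c) = 4330 m × 1.79/0.47 = 16500 m.

16500 m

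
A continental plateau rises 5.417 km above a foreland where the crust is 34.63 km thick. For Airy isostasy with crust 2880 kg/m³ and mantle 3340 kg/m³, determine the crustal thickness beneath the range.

74 km

Root depth r = h ρ_c / (ρ_m − ρ_c) = 5.417 km × 2880 / 460 = 33.92 km.
Total thickness = T + h + r = 34.63 km + 5.417 km + 33.92 km = 74 km.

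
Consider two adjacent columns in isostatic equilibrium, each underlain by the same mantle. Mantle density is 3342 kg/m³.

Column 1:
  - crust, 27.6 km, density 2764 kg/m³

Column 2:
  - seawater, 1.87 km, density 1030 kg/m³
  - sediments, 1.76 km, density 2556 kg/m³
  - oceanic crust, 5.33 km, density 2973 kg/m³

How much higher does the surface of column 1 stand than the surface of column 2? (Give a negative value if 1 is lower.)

For any compensation level in the mantle, the mantle terms cancel and isostasy reduces to e = (Σt_1 − Σt_2) − (Σ(ρt)_1 − Σ(ρt)_2) / ρ_m.
Σt_1 = 27.6 km; Σt_2 = 8.96 km; Σ(ρt)_1 = 76286.4; Σ(ρt)_2 = 22270.75 (in km·kg/m³).
e = (27.6 − 8.96) − (76286.4 − 22270.75) / 3342 = 2.48 km.

2.48 km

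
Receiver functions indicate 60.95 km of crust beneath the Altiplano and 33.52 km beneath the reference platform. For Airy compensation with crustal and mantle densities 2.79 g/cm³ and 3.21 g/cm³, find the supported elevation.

Excess crust Δ = 60.95 km − 33.52 km = 27.43 km, split between elevation h and root r with h + r = Δ.
Airy balance ρ_c h = (ρ_m − ρ_c) r gives r = h ρ_c/(ρ_m − ρ_c), so h (1 + ρ_c/(ρ_m − ρ_c)) = Δ, i.e. h = Δ (ρ_m − ρ_c)/ρ_m.
h = 27.43 km × 0.42/3.21 = 3.59 km.

3.59 km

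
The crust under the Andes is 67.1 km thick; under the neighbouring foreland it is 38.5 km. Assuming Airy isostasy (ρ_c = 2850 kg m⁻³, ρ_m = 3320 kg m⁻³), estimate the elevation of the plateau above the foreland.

Excess crust Δ = 67.1 km − 38.5 km = 28.6 km, split between elevation h and root r with h + r = Δ.
Airy balance ρ_c h = (ρ_m − ρ_c) r gives r = h ρ_c/(ρ_m − ρ_c), so h (1 + ρ_c/(ρ_m − ρ_c)) = Δ, i.e. h = Δ (ρ_m − ρ_c)/ρ_m.
h = 28.6 km × 470/3320 = 4.05 km.

4.05 km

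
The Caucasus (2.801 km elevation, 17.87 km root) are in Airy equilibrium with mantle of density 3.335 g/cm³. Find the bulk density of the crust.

2.88 g/cm³

ρ_c h = (ρ_m − ρ_c) r → ρ_c (h + r) = ρ_m r → ρ_c = ρ_m r / (h + r).
ρ_c = 3.335 × 17.87 km / (2.801 km + 17.87 km) = 2.88 g/cm³.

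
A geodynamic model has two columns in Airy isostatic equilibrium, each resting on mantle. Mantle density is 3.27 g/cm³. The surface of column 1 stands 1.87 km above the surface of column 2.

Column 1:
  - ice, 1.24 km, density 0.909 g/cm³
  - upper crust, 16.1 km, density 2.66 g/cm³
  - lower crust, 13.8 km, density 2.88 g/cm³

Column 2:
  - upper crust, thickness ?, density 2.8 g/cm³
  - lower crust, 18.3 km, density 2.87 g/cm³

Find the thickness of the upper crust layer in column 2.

Take the compensation level at the base of the deeper column (depth z_c below the surface of column 1) and equate Σ ρ_i t_i down to z_c; mantle fills any gap and the z_c terms cancel.
Column 1: 1.24×0.909 + 16.1×2.66 + 13.8×2.88 + (z_c − 31.14)×3.27
Column 2: 1.87×0 + x×2.8 + 18.3×2.87 + (z_c − 1.87 − 18.3 − x)×3.27
The z_c×3.27 term appears on both sides and cancels. Collect the known terms of each column as K = Σ(ρt)_known − 3.27 × (depth of known layers): K_1 = 83.69716 − 3.27×31.14 = −18.13064; K_2 = 52.521 − 3.27×(1.87 + 18.3) = −13.4349.
Balance: K_1 = K_2 − x×(3.27 − 2.8), so x = (K_2 − K_1)/(3.27 − 2.8) = 4.69574/0.47 = 9.99 km.

9.99 km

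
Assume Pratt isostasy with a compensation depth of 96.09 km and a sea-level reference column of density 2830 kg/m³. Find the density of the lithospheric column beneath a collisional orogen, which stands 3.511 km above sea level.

2730 kg/m³

Pratt balance: ρ_ref D = ρ (D + h).
ρ = ρ_ref D/(D + h) = 2830 × 96.09 km/(96.09 km + 3.511 km) = 2730 kg/m³.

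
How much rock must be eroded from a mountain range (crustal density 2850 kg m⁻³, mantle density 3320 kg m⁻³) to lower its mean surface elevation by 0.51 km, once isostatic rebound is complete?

Net drop Δ = e − u = e − e ρ_c/ρ_m = e (ρ_m − ρ_c)/ρ_m.
e = Δ ρ_m/(ρ_m − ρ_c) = 0.51 km × 3320/470 = 3.6 km.

3.6 km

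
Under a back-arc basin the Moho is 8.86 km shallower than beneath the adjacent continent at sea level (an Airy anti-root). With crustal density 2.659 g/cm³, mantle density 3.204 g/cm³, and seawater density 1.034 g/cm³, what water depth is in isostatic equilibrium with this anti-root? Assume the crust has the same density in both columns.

2.97 km

Replacing a thickness d of crust by seawater at the top must be balanced by replacing crust with mantle at the base: d (ρ_c − ρ_w) = a (ρ_m − ρ_c).
d = a (ρ_m − ρ_c)/(ρ_c − ρ_w) = 8.86 km × 0.545/1.625 = 2.97 km.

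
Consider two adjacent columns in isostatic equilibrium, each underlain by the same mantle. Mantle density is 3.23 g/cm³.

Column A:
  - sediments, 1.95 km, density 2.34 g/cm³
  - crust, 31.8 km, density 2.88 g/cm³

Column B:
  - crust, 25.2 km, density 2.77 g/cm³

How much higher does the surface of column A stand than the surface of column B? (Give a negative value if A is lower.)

For any compensation level in the mantle, the mantle terms cancel and isostasy reduces to e = (Σt_A − Σt_B) − (Σ(ρt)_A − Σ(ρt)_B) / ρ_m.
Σt_A = 33.75 km; Σt_B = 25.2 km; Σ(ρt)_A = 96.147; Σ(ρt)_B = 69.804 (in km·g/cm³).
e = (33.75 − 25.2) − (96.147 − 69.804) / 3.23 = 0.394 km.

0.394 km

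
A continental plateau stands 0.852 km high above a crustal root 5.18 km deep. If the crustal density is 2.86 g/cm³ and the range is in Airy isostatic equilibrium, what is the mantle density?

3.33 g/cm³

Airy balance: ρ_c h = (ρ_m − ρ_c) r → ρ_m = ρ_c (1 + h/r).
ρ_m = 2.86 × (1 + 0.852 km/5.18 km) = 3.33 g/cm³.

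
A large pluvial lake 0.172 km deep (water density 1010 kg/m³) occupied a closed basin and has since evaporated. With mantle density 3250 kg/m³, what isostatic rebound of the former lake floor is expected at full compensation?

u = d ρ_w/ρ_m = 0.172 km × 1010/3250 = 0.0535 km.

0.0535 km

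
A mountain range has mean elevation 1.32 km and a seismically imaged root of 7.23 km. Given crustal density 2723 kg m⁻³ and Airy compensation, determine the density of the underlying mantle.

Airy balance: ρ_c h = (ρ_m − ρ_c) r → ρ_m = ρ_c (1 + h/r).
ρ_m = 2723 × (1 + 1.32 km/7.23 km) = 3220 kg m⁻³.

3220 kg m⁻³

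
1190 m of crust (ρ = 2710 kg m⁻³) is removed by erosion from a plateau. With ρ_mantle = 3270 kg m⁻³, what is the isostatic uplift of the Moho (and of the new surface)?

Unloading: uplift u = e ρ_c/ρ_m = 1190 m × 2710/3270 = 986 m.

986 m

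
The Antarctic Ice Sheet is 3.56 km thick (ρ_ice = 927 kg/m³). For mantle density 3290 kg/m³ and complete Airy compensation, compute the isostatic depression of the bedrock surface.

1 km

Balancing pressure at the compensation depth: the ice load ρ_ice t is balanced by mantle displaced below, ρ_m s.
s = t ρ_ice / ρ_m = 3.56 km × 927/3290 = 1 km.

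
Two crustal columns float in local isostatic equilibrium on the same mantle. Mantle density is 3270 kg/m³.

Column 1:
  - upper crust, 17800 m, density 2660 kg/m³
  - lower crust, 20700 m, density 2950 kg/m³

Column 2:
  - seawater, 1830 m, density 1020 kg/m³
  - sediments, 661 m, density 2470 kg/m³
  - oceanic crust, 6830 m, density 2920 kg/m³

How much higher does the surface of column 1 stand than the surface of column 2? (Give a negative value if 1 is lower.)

3190 m

For any compensation level in the mantle, the mantle terms cancel and isostasy reduces to e = (Σt_1 − Σt_2) − (Σ(ρt)_1 − Σ(ρt)_2) / ρ_m.
Σt_1 = 38500 m; Σt_2 = 9321 m; Σ(ρt)_1 = 108413000; Σ(ρt)_2 = 23442870 (in m·kg/m³).
e = (38500 − 9321) − (108413000 − 23442870) / 3270 = 3190 m.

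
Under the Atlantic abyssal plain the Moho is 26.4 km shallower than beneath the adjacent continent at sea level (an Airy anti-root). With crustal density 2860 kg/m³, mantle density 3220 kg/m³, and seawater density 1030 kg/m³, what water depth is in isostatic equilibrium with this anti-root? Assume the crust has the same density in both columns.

5.19 km

Replacing a thickness d of crust by seawater at the top must be balanced by replacing crust with mantle at the base: d (ρ_c − ρ_w) = a (ρ_m − ρ_c).
d = a (ρ_m − ρ_c)/(ρ_c − ρ_w) = 26.4 km × 360/1830 = 5.19 km.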